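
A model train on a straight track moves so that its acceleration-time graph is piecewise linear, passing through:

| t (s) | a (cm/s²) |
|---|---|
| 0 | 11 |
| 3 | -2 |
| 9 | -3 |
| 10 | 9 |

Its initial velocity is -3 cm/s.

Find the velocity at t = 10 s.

Δv equals the area under the a-t graph; then v = v₀ + Δv.
0–3 s: ½(11 + -2)(3) = 13.5 cm/s
3–9 s: ½(-2 + -3)(6) = -15 cm/s
9–10 s: ½(-3 + 9)(1) = 3 cm/s
Δv = 1.5 cm/s, so v(10) = -3 + (1.5) = -1.5 cm/s.

-1.5 cm/s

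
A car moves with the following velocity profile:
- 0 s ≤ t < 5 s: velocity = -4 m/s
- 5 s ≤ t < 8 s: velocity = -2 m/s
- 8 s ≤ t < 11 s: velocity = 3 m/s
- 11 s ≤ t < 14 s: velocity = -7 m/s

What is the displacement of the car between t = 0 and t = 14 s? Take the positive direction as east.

Net displacement equals the area under the velocity-time graph (areas below the axis count negative).
0–5 s: -4 × 5 = -20 m
5–8 s: -2 × 3 = -6 m
8–11 s: 3 × 3 = 9 m
11–14 s: -7 × 3 = -21 m
Net displacement = -38 m

-38 m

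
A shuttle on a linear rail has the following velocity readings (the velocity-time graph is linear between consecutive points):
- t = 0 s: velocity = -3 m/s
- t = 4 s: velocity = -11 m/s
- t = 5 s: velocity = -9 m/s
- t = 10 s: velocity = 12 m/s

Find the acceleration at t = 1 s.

Acceleration is the slope of the v-t graph on 0–4 s: (-11 − -3)/(4 − 0) = -2 m/s².

-2 m/s²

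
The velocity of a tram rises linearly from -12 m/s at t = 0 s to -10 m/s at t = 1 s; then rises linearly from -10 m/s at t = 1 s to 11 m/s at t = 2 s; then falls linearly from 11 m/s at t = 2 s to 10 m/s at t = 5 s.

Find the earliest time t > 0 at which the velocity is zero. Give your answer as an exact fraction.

v changes sign on 1–2 s (from -10 to 11); the graph is linear there, so v = 0 at t = 1 + (10)·(2 − 1)/(11 − -10) = 31/21 s.

t = 31/21 s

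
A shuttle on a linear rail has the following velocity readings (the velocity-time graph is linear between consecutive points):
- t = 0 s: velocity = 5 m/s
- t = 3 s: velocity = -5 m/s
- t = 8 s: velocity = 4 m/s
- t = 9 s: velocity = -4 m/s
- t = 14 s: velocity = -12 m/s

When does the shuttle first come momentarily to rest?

t = 1.5 s

v changes sign on 0–3 s (from 5 to -5); the graph is linear there, so v = 0 at t = 0 + (-5)·(3 − 0)/(-5 − 5) = 1.5 s.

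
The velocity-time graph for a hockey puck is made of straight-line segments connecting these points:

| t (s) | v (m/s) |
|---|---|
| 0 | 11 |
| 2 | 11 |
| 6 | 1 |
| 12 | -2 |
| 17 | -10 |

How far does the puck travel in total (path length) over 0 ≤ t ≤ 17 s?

Distance (not displacement) is the total path length: add the absolute areas under v-t.
0–2 s: |11| × 2 = 22 m
2–6 s: |½(11 + 1)(4)| = 24 m
6–12 s: v = 0 at t = 8 s; triangle areas 1 + 4 = 5 m
12–17 s: |½(-2 + -10)(5)| = 30 m
Total distance = 81 m

81 m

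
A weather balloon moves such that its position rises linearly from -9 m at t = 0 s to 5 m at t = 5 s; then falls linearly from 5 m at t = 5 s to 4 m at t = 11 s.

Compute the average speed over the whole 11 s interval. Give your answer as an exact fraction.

15/11 m/s

Average speed = (total path length)/(elapsed time); on a piecewise-linear x-t graph the path length is Σ|Δx|.
0–5 s: |Δx| = |5 − -9| = 14 m
5–11 s: |Δx| = |4 − 5| = 1 m
Total path = 15 m; average speed = 15/11 = 15/11 m/s.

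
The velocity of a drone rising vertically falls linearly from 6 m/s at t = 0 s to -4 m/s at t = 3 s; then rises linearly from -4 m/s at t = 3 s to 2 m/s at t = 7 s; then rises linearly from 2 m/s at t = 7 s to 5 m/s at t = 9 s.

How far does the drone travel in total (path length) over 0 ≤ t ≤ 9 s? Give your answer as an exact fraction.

Total distance travelled is ∫|v| dt — sum the magnitudes of each area piece.
0–3 s: v = 0 at t = 1.8 s; triangle areas 5.4 + 2.4 = 7.8 m
3–7 s: v = 0 at t = 17/3 s; triangle areas 16/3 + 4/3 = 20/3 m
7–9 s: |½(2 + 5)(2)| = 7 m
Total distance = 322/15 m

322/15 m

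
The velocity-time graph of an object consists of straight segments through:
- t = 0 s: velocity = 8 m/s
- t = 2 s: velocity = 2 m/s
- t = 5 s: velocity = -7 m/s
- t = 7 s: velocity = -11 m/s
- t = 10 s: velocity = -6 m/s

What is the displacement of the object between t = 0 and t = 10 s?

-41 m

Displacement is the signed area under the v-t curve.
0–2 s: ½(8 + 2)(2) = 10 m
2–5 s: ½(2 + -7)(3) = -7.5 m
5–7 s: ½(-7 + -11)(2) = -18 m
7–10 s: ½(-11 + -6)(3) = -25.5 m
Net displacement = -41 m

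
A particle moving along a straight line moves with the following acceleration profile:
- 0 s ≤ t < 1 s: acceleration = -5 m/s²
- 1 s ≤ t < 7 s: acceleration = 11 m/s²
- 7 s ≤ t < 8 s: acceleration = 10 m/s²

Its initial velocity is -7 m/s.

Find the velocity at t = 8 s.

Δv equals the area under the a-t graph; then v = v₀ + Δv.
0–1 s: -5 × 1 = -5 m/s
1–7 s: 11 × 6 = 66 m/s
7–8 s: 10 × 1 = 10 m/s
Δv = 71 m/s, so v(8) = -7 + (71) = 64 m/s.

64 m/s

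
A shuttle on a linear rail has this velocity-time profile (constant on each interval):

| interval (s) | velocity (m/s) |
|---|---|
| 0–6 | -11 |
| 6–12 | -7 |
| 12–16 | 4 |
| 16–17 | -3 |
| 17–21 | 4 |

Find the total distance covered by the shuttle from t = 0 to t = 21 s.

143 m

Distance (not displacement) is the total path length: add the absolute areas under v-t.
0–6 s: |-11| × 6 = 66 m
6–12 s: |-7| × 6 = 42 m
12–16 s: |4| × 4 = 16 m
16–17 s: |-3| × 1 = 3 m
17–21 s: |4| × 4 = 16 m
Total distance = 143 m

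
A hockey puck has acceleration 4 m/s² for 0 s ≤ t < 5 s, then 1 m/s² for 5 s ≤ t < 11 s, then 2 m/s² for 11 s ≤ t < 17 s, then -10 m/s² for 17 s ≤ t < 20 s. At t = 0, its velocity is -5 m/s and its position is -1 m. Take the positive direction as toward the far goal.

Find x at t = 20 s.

348 m

On each constant-a segment, Δv = aΔt and Δx = v₀Δt + ½aΔt²; chain segment to segment.
0–5 s: v starts -5 m/s; Δx = -5·5 + ½·4·5² = 25 m; v ends 15 m/s.
5–11 s: v starts 15 m/s; Δx = 15·6 + ½·1·6² = 108 m; v ends 21 m/s.
11–17 s: v starts 21 m/s; Δx = 21·6 + ½·2·6² = 162 m; v ends 33 m/s.
17–20 s: v starts 33 m/s; Δx = 33·3 + ½·-10·3² = 54 m; v ends 3 m/s.
x(20) = -1 + Σ Δx = 348 m.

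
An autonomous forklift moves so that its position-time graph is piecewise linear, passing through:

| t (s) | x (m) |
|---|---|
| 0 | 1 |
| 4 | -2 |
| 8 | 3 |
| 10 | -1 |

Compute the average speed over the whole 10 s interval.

Average speed = (total path length)/(elapsed time); on a piecewise-linear x-t graph the path length is Σ|Δx|.
0–4 s: |Δx| = |-2 − 1| = 3 m
4–8 s: |Δx| = |3 − -2| = 5 m
8–10 s: |Δx| = |-1 − 3| = 4 m
Total path = 12 m; average speed = 12/10 = 1.2 m/s.

1.2 m/s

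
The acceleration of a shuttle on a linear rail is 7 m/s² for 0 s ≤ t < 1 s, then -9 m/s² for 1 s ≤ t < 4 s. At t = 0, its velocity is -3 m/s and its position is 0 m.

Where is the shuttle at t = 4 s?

On each constant-a segment, Δv = aΔt and Δx = v₀Δt + ½aΔt²; chain segment to segment.
0–1 s: v starts -3 m/s; Δx = -3·1 + ½·7·1² = 0.5 m; v ends 4 m/s.
1–4 s: v starts 4 m/s; Δx = 4·3 + ½·-9·3² = -28.5 m; v ends -23 m/s.
x(4) = 0 + Σ Δx = -28 m.

-28 m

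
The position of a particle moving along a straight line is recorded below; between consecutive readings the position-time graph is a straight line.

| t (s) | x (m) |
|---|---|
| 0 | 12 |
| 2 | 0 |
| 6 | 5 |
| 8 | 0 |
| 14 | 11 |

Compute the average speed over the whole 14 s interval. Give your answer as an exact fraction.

Average speed = (total path length)/(elapsed time); on a piecewise-linear x-t graph the path length is Σ|Δx|.
0–2 s: |Δx| = |0 − 12| = 12 m
2–6 s: |Δx| = |5 − 0| = 5 m
6–8 s: |Δx| = |0 − 5| = 5 m
8–14 s: |Δx| = |11 − 0| = 11 m
Total path = 33 m; average speed = 33/14 = 33/14 m/s.

33/14 m/s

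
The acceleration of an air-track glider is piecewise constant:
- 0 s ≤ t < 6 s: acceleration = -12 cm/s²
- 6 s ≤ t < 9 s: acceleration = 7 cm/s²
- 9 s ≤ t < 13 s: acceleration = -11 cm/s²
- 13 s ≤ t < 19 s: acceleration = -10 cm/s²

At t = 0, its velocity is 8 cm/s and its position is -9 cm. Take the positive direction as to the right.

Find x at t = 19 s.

-1299.5 cm

On each constant-a segment, Δv = aΔt and Δx = v₀Δt + ½aΔt²; chain segment to segment.
0–6 s: v starts 8 cm/s; Δx = 8·6 + ½·-12·6² = -168 cm; v ends -64 cm/s.
6–9 s: v starts -64 cm/s; Δx = -64·3 + ½·7·3² = -160.5 cm; v ends -43 cm/s.
9–13 s: v starts -43 cm/s; Δx = -43·4 + ½·-11·4² = -260 cm; v ends -87 cm/s.
13–19 s: v starts -87 cm/s; Δx = -87·6 + ½·-10·6² = -702 cm; v ends -147 cm/s.
x(19) = -9 + Σ Δx = -1299.5 cm.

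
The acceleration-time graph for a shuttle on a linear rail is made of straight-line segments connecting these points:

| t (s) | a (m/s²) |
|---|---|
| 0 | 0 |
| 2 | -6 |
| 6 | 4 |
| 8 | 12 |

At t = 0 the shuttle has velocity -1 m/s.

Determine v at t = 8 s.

Δv equals the area under the a-t graph; then v = v₀ + Δv.
0–2 s: ½(0 + -6)(2) = -6 m/s
2–6 s: ½(-6 + 4)(4) = -4 m/s
6–8 s: ½(4 + 12)(2) = 16 m/s
Δv = 6 m/s, so v(8) = -1 + (6) = 5 m/s.

5 m/s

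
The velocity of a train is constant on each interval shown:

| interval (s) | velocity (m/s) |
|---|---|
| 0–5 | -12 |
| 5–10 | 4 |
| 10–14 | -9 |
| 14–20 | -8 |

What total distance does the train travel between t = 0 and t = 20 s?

Distance (not displacement) is the total path length: add the absolute areas under v-t.
0–5 s: |-12| × 5 = 60 m
5–10 s: |4| × 5 = 20 m
10–14 s: |-9| × 4 = 36 m
14–20 s: |-8| × 6 = 48 m
Total distance = 164 m

164 m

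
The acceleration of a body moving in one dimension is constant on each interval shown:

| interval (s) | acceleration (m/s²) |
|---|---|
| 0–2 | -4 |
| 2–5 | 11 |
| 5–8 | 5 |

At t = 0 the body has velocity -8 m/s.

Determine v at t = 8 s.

32 m/s

Δv equals the area under the a-t graph; then v = v₀ + Δv.
0–2 s: -4 × 2 = -8 m/s
2–5 s: 11 × 3 = 33 m/s
5–8 s: 5 × 3 = 15 m/s
Δv = 40 m/s, so v(8) = -8 + (40) = 32 m/s.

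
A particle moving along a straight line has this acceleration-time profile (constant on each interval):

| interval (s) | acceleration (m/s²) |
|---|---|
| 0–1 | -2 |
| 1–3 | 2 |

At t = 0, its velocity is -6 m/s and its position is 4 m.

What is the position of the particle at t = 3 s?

On each constant-a segment, Δv = aΔt and Δx = v₀Δt + ½aΔt²; chain segment to segment.
0–1 s: v starts -6 m/s; Δx = -6·1 + ½·-2·1² = -7 m; v ends -8 m/s.
1–3 s: v starts -8 m/s; Δx = -8·2 + ½·2·2² = -12 m; v ends -4 m/s.
x(3) = 4 + Σ Δx = -15 m.

-15 m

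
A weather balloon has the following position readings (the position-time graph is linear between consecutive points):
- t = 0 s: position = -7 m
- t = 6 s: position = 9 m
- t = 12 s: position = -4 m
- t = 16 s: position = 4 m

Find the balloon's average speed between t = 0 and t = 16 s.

Average speed = (total path length)/(elapsed time); on a piecewise-linear x-t graph the path length is Σ|Δx|.
0–6 s: |Δx| = |9 − -7| = 16 m
6–12 s: |Δx| = |-4 − 9| = 13 m
12–16 s: |Δx| = |4 − -4| = 8 m
Total path = 37 m; average speed = 37/16 = 2.3125 m/s.

2.3125 m/s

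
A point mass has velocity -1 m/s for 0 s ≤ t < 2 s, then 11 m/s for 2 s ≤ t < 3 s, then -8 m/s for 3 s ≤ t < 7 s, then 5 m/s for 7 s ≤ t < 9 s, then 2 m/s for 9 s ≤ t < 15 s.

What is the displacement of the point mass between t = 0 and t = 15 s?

Net displacement equals the area under the velocity-time graph (areas below the axis count negative).
0–2 s: -1 × 2 = -2 m
2–3 s: 11 × 1 = 11 m
3–7 s: -8 × 4 = -32 m
7–9 s: 5 × 2 = 10 m
9–15 s: 2 × 6 = 12 m
Net displacement = -1 m

-1 m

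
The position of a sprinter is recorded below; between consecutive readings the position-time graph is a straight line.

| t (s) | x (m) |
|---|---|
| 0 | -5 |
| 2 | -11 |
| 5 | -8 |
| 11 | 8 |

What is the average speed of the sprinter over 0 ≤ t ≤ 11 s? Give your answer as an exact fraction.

25/11 m/s

Average speed = (total path length)/(elapsed time); on a piecewise-linear x-t graph the path length is Σ|Δx|.
0–2 s: |Δx| = |-11 − -5| = 6 m
2–5 s: |Δx| = |-8 − -11| = 3 m
5–11 s: |Δx| = |8 − -8| = 16 m
Total path = 25 m; average speed = 25/11 = 25/11 m/s.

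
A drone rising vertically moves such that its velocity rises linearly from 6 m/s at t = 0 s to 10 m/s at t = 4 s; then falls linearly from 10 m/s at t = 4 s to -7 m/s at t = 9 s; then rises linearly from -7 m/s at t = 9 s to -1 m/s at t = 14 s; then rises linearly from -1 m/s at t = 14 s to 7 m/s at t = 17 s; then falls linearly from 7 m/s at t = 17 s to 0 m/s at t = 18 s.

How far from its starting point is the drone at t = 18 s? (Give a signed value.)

Displacement is the signed area under the v-t curve.
0–4 s: ½(6 + 10)(4) = 32 m
4–9 s: ½(10 + -7)(5) = 7.5 m
9–14 s: ½(-7 + -1)(5) = -20 m
14–17 s: ½(-1 + 7)(3) = 9 m
17–18 s: ½(7 + 0)(1) = 3.5 m
Net displacement = 32 m

32 m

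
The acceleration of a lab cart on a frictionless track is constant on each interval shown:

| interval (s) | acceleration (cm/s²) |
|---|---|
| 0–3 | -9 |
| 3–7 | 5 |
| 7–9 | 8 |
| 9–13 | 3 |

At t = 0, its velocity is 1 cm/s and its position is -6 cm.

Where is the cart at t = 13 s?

On each constant-a segment, Δv = aΔt and Δx = v₀Δt + ½aΔt²; chain segment to segment.
0–3 s: v starts 1 cm/s; Δx = 1·3 + ½·-9·3² = -37.5 cm; v ends -26 cm/s.
3–7 s: v starts -26 cm/s; Δx = -26·4 + ½·5·4² = -64 cm; v ends -6 cm/s.
7–9 s: v starts -6 cm/s; Δx = -6·2 + ½·8·2² = 4 cm; v ends 10 cm/s.
9–13 s: v starts 10 cm/s; Δx = 10·4 + ½·3·4² = 64 cm; v ends 22 cm/s.
x(13) = -6 + Σ Δx = -39.5 cm.

-39.5 cm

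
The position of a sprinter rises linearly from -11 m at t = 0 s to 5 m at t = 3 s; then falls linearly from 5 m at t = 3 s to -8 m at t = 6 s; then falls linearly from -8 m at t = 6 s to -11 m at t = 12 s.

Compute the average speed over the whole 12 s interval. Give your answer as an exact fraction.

8/3 m/s

Average speed = (total path length)/(elapsed time); on a piecewise-linear x-t graph the path length is Σ|Δx|.
0–3 s: |Δx| = |5 − -11| = 16 m
3–6 s: |Δx| = |-8 − 5| = 13 m
6–12 s: |Δx| = |-11 − -8| = 3 m
Total path = 32 m; average speed = 32/12 = 8/3 m/s.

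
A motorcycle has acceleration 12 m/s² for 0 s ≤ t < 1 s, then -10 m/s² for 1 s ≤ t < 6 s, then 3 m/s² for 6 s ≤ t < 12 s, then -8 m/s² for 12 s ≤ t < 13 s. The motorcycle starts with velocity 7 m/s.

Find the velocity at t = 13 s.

-21 m/s

Δv equals the area under the a-t graph; then v = v₀ + Δv.
0–1 s: 12 × 1 = 12 m/s
1–6 s: -10 × 5 = -50 m/s
6–12 s: 3 × 6 = 18 m/s
12–13 s: -8 × 1 = -8 m/s
Δv = -28 m/s, so v(13) = 7 + (-28) = -21 m/s.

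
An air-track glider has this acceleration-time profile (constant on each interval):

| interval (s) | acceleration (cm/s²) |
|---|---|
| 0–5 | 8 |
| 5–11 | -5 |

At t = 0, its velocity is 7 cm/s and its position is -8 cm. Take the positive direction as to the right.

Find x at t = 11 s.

On each constant-a segment, Δv = aΔt and Δx = v₀Δt + ½aΔt²; chain segment to segment.
0–5 s: v starts 7 cm/s; Δx = 7·5 + ½·8·5² = 135 cm; v ends 47 cm/s.
5–11 s: v starts 47 cm/s; Δx = 47·6 + ½·-5·6² = 192 cm; v ends 17 cm/s.
x(11) = -8 + Σ Δx = 319 cm.

319 cm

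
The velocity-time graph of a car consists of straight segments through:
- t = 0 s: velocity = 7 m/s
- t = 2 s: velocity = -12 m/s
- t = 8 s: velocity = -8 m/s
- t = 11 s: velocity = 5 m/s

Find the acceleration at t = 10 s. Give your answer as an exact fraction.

Acceleration is the slope of the v-t graph on 8–11 s: (5 − -8)/(11 − 8) = 13/3 m/s².

13/3 m/s²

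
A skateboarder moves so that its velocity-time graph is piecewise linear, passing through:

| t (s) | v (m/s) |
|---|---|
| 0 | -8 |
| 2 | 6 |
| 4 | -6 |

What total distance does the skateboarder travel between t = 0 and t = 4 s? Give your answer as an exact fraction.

92/7 m

Distance (not displacement) is the total path length: add the absolute areas under v-t.
0–2 s: v = 0 at t = 8/7 s; triangle areas 32/7 + 18/7 = 50/7 m
2–4 s: v = 0 at t = 3 s; triangle areas 3 + 3 = 6 m
Total distance = 92/7 m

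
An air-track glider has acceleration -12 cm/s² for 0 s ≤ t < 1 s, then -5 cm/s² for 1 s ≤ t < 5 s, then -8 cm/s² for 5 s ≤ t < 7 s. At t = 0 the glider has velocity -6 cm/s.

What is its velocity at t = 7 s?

Δv equals the area under the a-t graph; then v = v₀ + Δv.
0–1 s: -12 × 1 = -12 cm/s
1–5 s: -5 × 4 = -20 cm/s
5–7 s: -8 × 2 = -16 cm/s
Δv = -48 cm/s, so v(7) = -6 + (-48) = -54 cm/s.

-54 cm/s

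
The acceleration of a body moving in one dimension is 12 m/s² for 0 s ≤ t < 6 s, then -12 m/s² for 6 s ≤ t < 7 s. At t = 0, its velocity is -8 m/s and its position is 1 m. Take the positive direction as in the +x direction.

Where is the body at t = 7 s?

On each constant-a segment, Δv = aΔt and Δx = v₀Δt + ½aΔt²; chain segment to segment.
0–6 s: v starts -8 m/s; Δx = -8·6 + ½·12·6² = 168 m; v ends 64 m/s.
6–7 s: v starts 64 m/s; Δx = 64·1 + ½·-12·1² = 58 m; v ends 52 m/s.
x(7) = 1 + Σ Δx = 227 m.

227 m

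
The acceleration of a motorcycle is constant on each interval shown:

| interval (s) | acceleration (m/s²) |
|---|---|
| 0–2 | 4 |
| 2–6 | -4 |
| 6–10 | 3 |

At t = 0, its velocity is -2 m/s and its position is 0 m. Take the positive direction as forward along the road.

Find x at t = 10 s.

-20 m

On each constant-a segment, Δv = aΔt and Δx = v₀Δt + ½aΔt²; chain segment to segment.
0–2 s: v starts -2 m/s; Δx = -2·2 + ½·4·2² = 4 m; v ends 6 m/s.
2–6 s: v starts 6 m/s; Δx = 6·4 + ½·-4·4² = -8 m; v ends -10 m/s.
6–10 s: v starts -10 m/s; Δx = -10·4 + ½·3·4² = -16 m; v ends 2 m/s.
x(10) = 0 + Σ Δx = -20 m.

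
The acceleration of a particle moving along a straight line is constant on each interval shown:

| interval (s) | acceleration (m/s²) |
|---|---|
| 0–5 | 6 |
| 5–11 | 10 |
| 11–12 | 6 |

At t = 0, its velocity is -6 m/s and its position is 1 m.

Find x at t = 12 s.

457 m

On each constant-a segment, Δv = aΔt and Δx = v₀Δt + ½aΔt²; chain segment to segment.
0–5 s: v starts -6 m/s; Δx = -6·5 + ½·6·5² = 45 m; v ends 24 m/s.
5–11 s: v starts 24 m/s; Δx = 24·6 + ½·10·6² = 324 m; v ends 84 m/s.
11–12 s: v starts 84 m/s; Δx = 84·1 + ½·6·1² = 87 m; v ends 90 m/s.
x(12) = 1 + Σ Δx = 457 m.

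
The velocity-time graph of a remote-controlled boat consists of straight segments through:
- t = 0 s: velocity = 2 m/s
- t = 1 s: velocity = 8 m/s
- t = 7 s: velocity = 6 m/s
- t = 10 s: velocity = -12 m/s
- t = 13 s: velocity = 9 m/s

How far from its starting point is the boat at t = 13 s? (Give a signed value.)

Net displacement equals the area under the velocity-time graph (areas below the axis count negative).
0–1 s: ½(2 + 8)(1) = 5 m
1–7 s: ½(8 + 6)(6) = 42 m
7–10 s: ½(6 + -12)(3) = -9 m
10–13 s: ½(-12 + 9)(3) = -4.5 m
Net displacement = 33.5 m

33.5 m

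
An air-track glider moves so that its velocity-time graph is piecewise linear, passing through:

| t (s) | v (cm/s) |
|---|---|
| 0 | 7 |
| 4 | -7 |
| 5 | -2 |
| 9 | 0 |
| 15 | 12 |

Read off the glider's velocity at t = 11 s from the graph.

4 cm/s

On 9–15 s the graph is linear from 0 to 12 cm/s: v(11) = 0 + (12 − 0)·(11 − 9)/(15 − 9) = 4 cm/s.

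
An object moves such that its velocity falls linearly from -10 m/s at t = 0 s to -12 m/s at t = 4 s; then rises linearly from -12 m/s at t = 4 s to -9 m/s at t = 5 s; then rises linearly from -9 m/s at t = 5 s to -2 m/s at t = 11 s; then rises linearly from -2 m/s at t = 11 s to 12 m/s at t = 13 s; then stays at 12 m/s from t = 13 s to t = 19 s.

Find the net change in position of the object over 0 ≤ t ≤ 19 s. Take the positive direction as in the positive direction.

-5.5 m

Displacement is the signed area under the v-t curve.
0–4 s: ½(-10 + -12)(4) = -44 m
4–5 s: ½(-12 + -9)(1) = -10.5 m
5–11 s: ½(-9 + -2)(6) = -33 m
11–13 s: ½(-2 + 12)(2) = 10 m
13–19 s: 12 × 6 = 72 m
Net displacement = -5.5 m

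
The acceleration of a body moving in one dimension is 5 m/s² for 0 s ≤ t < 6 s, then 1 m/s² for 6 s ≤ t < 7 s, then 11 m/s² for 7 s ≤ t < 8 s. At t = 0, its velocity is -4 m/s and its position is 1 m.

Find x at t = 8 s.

126 m

On each constant-a segment, Δv = aΔt and Δx = v₀Δt + ½aΔt²; chain segment to segment.
0–6 s: v starts -4 m/s; Δx = -4·6 + ½·5·6² = 66 m; v ends 26 m/s.
6–7 s: v starts 26 m/s; Δx = 26·1 + ½·1·1² = 26.5 m; v ends 27 m/s.
7–8 s: v starts 27 m/s; Δx = 27·1 + ½·11·1² = 32.5 m; v ends 38 m/s.
x(8) = 1 + Σ Δx = 126 m.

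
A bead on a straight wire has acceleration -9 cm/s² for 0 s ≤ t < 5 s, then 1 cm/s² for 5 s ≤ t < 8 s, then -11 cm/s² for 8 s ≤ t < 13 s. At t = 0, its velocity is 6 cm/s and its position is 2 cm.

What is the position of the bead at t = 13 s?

On each constant-a segment, Δv = aΔt and Δx = v₀Δt + ½aΔt²; chain segment to segment.
0–5 s: v starts 6 cm/s; Δx = 6·5 + ½·-9·5² = -82.5 cm; v ends -39 cm/s.
5–8 s: v starts -39 cm/s; Δx = -39·3 + ½·1·3² = -112.5 cm; v ends -36 cm/s.
8–13 s: v starts -36 cm/s; Δx = -36·5 + ½·-11·5² = -317.5 cm; v ends -91 cm/s.
x(13) = 2 + Σ Δx = -510.5 cm.

-510.5 cm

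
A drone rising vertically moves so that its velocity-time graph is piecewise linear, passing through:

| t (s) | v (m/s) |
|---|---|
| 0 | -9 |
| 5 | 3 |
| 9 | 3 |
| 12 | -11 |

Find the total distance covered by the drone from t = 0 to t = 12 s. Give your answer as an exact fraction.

1251/28 m

Total distance travelled is ∫|v| dt — sum the magnitudes of each area piece.
0–5 s: v = 0 at t = 3.75 s; triangle areas 16.875 + 1.875 = 18.75 m
5–9 s: |3| × 4 = 12 m
9–12 s: v = 0 at t = 135/14 s; triangle areas 27/28 + 363/28 = 195/14 m
Total distance = 1251/28 m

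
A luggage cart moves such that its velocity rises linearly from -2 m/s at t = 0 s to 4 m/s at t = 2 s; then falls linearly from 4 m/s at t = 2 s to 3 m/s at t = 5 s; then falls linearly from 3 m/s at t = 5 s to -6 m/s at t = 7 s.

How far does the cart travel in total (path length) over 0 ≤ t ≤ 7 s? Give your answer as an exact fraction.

Total distance travelled is ∫|v| dt — sum the magnitudes of each area piece.
0–2 s: v = 0 at t = 2/3 s; triangle areas 2/3 + 8/3 = 10/3 m
2–5 s: |½(4 + 3)(3)| = 10.5 m
5–7 s: v = 0 at t = 17/3 s; triangle areas 1 + 4 = 5 m
Total distance = 113/6 m

113/6 m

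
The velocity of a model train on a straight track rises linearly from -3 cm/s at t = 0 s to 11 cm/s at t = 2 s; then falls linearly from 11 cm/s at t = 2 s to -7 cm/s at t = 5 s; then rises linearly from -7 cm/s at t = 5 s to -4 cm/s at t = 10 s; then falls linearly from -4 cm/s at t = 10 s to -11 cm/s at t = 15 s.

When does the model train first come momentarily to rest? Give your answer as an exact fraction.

v changes sign on 0–2 s (from -3 to 11); the graph is linear there, so v = 0 at t = 0 + (3)·(2 − 0)/(11 − -3) = 3/7 s.

t = 3/7 s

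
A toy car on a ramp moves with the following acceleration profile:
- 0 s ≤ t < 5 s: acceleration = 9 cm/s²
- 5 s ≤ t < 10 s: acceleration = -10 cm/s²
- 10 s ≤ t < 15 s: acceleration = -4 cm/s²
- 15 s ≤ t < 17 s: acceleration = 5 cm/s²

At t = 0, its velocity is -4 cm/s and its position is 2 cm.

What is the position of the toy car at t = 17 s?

On each constant-a segment, Δv = aΔt and Δx = v₀Δt + ½aΔt²; chain segment to segment.
0–5 s: v starts -4 cm/s; Δx = -4·5 + ½·9·5² = 92.5 cm; v ends 41 cm/s.
5–10 s: v starts 41 cm/s; Δx = 41·5 + ½·-10·5² = 80 cm; v ends -9 cm/s.
10–15 s: v starts -9 cm/s; Δx = -9·5 + ½·-4·5² = -95 cm; v ends -29 cm/s.
15–17 s: v starts -29 cm/s; Δx = -29·2 + ½·5·2² = -48 cm; v ends -19 cm/s.
x(17) = 2 + Σ Δx = 31.5 cm.

31.5 cm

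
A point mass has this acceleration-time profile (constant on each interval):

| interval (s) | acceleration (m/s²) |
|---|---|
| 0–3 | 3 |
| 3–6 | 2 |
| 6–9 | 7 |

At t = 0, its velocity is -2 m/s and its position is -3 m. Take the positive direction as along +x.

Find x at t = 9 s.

105 m

On each constant-a segment, Δv = aΔt and Δx = v₀Δt + ½aΔt²; chain segment to segment.
0–3 s: v starts -2 m/s; Δx = -2·3 + ½·3·3² = 7.5 m; v ends 7 m/s.
3–6 s: v starts 7 m/s; Δx = 7·3 + ½·2·3² = 30 m; v ends 13 m/s.
6–9 s: v starts 13 m/s; Δx = 13·3 + ½·7·3² = 70.5 m; v ends 34 m/s.
x(9) = -3 + Σ Δx = 105 m.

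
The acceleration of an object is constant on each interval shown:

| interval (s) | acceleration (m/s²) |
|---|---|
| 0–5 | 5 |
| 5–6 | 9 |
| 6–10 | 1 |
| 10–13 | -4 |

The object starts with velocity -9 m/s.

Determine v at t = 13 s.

Δv equals the area under the a-t graph; then v = v₀ + Δv.
0–5 s: 5 × 5 = 25 m/s
5–6 s: 9 × 1 = 9 m/s
6–10 s: 1 × 4 = 4 m/s
10–13 s: -4 × 3 = -12 m/s
Δv = 26 m/s, so v(13) = -9 + (26) = 17 m/s.

17 m/s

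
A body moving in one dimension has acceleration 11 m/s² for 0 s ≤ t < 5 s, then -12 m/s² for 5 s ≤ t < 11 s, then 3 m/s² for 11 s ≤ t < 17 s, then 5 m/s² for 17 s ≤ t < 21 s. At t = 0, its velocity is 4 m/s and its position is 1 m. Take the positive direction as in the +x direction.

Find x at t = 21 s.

332.5 m

On each constant-a segment, Δv = aΔt and Δx = v₀Δt + ½aΔt²; chain segment to segment.
0–5 s: v starts 4 m/s; Δx = 4·5 + ½·11·5² = 157.5 m; v ends 59 m/s.
5–11 s: v starts 59 m/s; Δx = 59·6 + ½·-12·6² = 138 m; v ends -13 m/s.
11–17 s: v starts -13 m/s; Δx = -13·6 + ½·3·6² = -24 m; v ends 5 m/s.
17–21 s: v starts 5 m/s; Δx = 5·4 + ½·5·4² = 60 m; v ends 25 m/s.
x(21) = 1 + Σ Δx = 332.5 m.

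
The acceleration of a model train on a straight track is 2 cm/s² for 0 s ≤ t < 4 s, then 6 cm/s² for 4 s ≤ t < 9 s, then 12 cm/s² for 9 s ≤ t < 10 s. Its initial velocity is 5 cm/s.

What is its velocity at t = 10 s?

Δv equals the area under the a-t graph; then v = v₀ + Δv.
0–4 s: 2 × 4 = 8 cm/s
4–9 s: 6 × 5 = 30 cm/s
9–10 s: 12 × 1 = 12 cm/s
Δv = 50 cm/s, so v(10) = 5 + (50) = 55 cm/s.

55 cm/s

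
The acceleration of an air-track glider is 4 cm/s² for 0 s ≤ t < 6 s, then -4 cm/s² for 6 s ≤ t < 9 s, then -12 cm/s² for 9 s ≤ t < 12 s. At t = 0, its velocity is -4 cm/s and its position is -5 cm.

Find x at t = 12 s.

55 cm

On each constant-a segment, Δv = aΔt and Δx = v₀Δt + ½aΔt²; chain segment to segment.
0–6 s: v starts -4 cm/s; Δx = -4·6 + ½·4·6² = 48 cm; v ends 20 cm/s.
6–9 s: v starts 20 cm/s; Δx = 20·3 + ½·-4·3² = 42 cm; v ends 8 cm/s.
9–12 s: v starts 8 cm/s; Δx = 8·3 + ½·-12·3² = -30 cm; v ends -28 cm/s.
x(12) = -5 + Σ Δx = 55 cm.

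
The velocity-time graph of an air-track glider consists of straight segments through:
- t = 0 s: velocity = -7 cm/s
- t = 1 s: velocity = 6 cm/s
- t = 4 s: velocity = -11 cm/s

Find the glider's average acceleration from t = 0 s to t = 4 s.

Average acceleration = Δv/Δt = (-11 − -7)/(4 − 0) = -1 cm/s².

-1 cm/s²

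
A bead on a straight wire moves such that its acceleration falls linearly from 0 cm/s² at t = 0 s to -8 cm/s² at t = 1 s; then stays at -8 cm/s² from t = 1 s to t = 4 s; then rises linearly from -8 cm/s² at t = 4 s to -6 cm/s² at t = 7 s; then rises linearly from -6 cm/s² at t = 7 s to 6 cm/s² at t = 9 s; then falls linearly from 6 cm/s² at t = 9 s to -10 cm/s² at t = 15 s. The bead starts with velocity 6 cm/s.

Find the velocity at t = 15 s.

-55 cm/s

Δv equals the area under the a-t graph; then v = v₀ + Δv.
0–1 s: ½(0 + -8)(1) = -4 cm/s
1–4 s: -8 × 3 = -24 cm/s
4–7 s: ½(-8 + -6)(3) = -21 cm/s
7–9 s: ½(-6 + 6)(2) = 0 cm/s
9–15 s: ½(6 + -10)(6) = -12 cm/s
Δv = -61 cm/s, so v(15) = 6 + (-61) = -55 cm/s.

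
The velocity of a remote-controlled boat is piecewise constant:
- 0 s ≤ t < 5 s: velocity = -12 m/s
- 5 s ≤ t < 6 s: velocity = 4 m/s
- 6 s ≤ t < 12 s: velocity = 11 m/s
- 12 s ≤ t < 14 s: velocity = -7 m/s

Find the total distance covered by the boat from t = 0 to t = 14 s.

Total distance travelled is ∫|v| dt — sum the magnitudes of each area piece.
0–5 s: |-12| × 5 = 60 m
5–6 s: |4| × 1 = 4 m
6–12 s: |11| × 6 = 66 m
12–14 s: |-7| × 2 = 14 m
Total distance = 144 m

144 m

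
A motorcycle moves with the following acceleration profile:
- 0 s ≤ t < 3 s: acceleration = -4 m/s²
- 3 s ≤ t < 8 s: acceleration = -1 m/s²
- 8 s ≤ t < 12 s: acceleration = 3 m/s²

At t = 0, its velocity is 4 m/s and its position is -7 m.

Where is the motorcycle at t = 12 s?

-93.5 m

On each constant-a segment, Δv = aΔt and Δx = v₀Δt + ½aΔt²; chain segment to segment.
0–3 s: v starts 4 m/s; Δx = 4·3 + ½·-4·3² = -6 m; v ends -8 m/s.
3–8 s: v starts -8 m/s; Δx = -8·5 + ½·-1·5² = -52.5 m; v ends -13 m/s.
8–12 s: v starts -13 m/s; Δx = -13·4 + ½·3·4² = -28 m; v ends -1 m/s.
x(12) = -7 + Σ Δx = -93.5 m.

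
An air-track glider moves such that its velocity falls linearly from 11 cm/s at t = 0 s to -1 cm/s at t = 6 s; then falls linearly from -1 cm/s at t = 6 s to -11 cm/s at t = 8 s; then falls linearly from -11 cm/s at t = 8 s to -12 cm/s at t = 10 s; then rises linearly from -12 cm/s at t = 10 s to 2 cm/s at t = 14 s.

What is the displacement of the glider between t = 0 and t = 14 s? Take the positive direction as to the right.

-25 cm

Net displacement equals the area under the velocity-time graph (areas below the axis count negative).
0–6 s: ½(11 + -1)(6) = 30 cm
6–8 s: ½(-1 + -11)(2) = -12 cm
8–10 s: ½(-11 + -12)(2) = -23 cm
10–14 s: ½(-12 + 2)(4) = -20 cm
Net displacement = -25 cm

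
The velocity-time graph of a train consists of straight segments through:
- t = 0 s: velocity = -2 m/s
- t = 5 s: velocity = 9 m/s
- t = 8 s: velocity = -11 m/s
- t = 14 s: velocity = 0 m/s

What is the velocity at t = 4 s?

6.8 m/s

On 0–5 s the graph is linear from -2 to 9 m/s: v(4) = -2 + (9 − -2)·(4 − 0)/(5 − 0) = 6.8 m/s.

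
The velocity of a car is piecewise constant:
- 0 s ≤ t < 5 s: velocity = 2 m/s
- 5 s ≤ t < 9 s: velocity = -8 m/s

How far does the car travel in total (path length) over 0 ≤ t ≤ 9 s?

Distance (not displacement) is the total path length: add the absolute areas under v-t.
0–5 s: |2| × 5 = 10 m
5–9 s: |-8| × 4 = 32 m
Total distance = 42 m

42 m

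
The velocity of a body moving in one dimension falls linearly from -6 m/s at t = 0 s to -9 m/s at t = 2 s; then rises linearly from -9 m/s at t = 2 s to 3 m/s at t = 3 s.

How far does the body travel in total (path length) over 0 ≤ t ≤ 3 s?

Distance (not displacement) is the total path length: add the absolute areas under v-t.
0–2 s: |½(-6 + -9)(2)| = 15 m
2–3 s: v = 0 at t = 2.75 s; triangle areas 3.375 + 0.375 = 3.75 m
Total distance = 18.75 m

18.75 m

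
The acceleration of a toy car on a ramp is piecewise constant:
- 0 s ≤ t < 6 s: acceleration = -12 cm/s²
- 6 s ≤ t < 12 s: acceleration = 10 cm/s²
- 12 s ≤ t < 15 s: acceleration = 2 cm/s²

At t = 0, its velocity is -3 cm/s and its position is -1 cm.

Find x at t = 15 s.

-541 cm

On each constant-a segment, Δv = aΔt and Δx = v₀Δt + ½aΔt²; chain segment to segment.
0–6 s: v starts -3 cm/s; Δx = -3·6 + ½·-12·6² = -234 cm; v ends -75 cm/s.
6–12 s: v starts -75 cm/s; Δx = -75·6 + ½·10·6² = -270 cm; v ends -15 cm/s.
12–15 s: v starts -15 cm/s; Δx = -15·3 + ½·2·3² = -36 cm; v ends -9 cm/s.
x(15) = -1 + Σ Δx = -541 cm.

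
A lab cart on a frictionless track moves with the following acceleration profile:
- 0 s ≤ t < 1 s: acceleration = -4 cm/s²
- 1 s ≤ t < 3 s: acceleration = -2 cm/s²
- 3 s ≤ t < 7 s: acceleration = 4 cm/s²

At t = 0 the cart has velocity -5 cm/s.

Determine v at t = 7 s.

Δv equals the area under the a-t graph; then v = v₀ + Δv.
0–1 s: -4 × 1 = -4 cm/s
1–3 s: -2 × 2 = -4 cm/s
3–7 s: 4 × 4 = 16 cm/s
Δv = 8 cm/s, so v(7) = -5 + (8) = 3 cm/s.

3 cm/s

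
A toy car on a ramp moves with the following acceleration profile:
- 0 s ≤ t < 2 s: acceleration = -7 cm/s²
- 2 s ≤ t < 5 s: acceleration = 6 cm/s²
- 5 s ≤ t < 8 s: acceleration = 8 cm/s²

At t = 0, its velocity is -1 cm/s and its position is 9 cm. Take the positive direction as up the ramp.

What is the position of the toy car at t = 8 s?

On each constant-a segment, Δv = aΔt and Δx = v₀Δt + ½aΔt²; chain segment to segment.
0–2 s: v starts -1 cm/s; Δx = -1·2 + ½·-7·2² = -16 cm; v ends -15 cm/s.
2–5 s: v starts -15 cm/s; Δx = -15·3 + ½·6·3² = -18 cm; v ends 3 cm/s.
5–8 s: v starts 3 cm/s; Δx = 3·3 + ½·8·3² = 45 cm; v ends 27 cm/s.
x(8) = 9 + Σ Δx = 20 cm.

20 cm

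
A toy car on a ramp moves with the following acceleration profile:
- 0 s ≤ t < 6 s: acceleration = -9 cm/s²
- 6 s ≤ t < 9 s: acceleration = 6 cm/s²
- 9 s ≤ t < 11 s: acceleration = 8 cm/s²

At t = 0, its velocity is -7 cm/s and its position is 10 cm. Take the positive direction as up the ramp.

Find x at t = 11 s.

-420 cm

On each constant-a segment, Δv = aΔt and Δx = v₀Δt + ½aΔt²; chain segment to segment.
0–6 s: v starts -7 cm/s; Δx = -7·6 + ½·-9·6² = -204 cm; v ends -61 cm/s.
6–9 s: v starts -61 cm/s; Δx = -61·3 + ½·6·3² = -156 cm; v ends -43 cm/s.
9–11 s: v starts -43 cm/s; Δx = -43·2 + ½·8·2² = -70 cm; v ends -27 cm/s.
x(11) = 10 + Σ Δx = -420 cm.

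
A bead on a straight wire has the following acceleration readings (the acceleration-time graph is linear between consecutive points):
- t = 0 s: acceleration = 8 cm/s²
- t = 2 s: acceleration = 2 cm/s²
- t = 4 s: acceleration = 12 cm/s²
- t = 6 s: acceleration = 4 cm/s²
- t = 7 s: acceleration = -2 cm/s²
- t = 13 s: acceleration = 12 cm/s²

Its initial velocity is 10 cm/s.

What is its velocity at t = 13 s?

81 cm/s

Δv equals the area under the a-t graph; then v = v₀ + Δv.
0–2 s: ½(8 + 2)(2) = 10 cm/s
2–4 s: ½(2 + 12)(2) = 14 cm/s
4–6 s: ½(12 + 4)(2) = 16 cm/s
6–7 s: ½(4 + -2)(1) = 1 cm/s
7–13 s: ½(-2 + 12)(6) = 30 cm/s
Δv = 71 cm/s, so v(13) = 10 + (71) = 81 cm/s.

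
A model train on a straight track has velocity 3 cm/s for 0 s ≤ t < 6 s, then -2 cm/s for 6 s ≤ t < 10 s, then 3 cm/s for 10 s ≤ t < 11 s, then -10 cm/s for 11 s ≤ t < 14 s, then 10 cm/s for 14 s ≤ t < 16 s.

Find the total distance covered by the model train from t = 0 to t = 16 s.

79 cm

Distance (not displacement) is the total path length: add the absolute areas under v-t.
0–6 s: |3| × 6 = 18 cm
6–10 s: |-2| × 4 = 8 cm
10–11 s: |3| × 1 = 3 cm
11–14 s: |-10| × 3 = 30 cm
14–16 s: |10| × 2 = 20 cm
Total distance = 79 cm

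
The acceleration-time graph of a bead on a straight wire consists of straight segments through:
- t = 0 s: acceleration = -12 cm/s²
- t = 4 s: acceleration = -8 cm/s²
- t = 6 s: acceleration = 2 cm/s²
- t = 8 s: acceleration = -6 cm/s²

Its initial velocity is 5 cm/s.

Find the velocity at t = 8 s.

-45 cm/s

Δv equals the area under the a-t graph; then v = v₀ + Δv.
0–4 s: ½(-12 + -8)(4) = -40 cm/s
4–6 s: ½(-8 + 2)(2) = -6 cm/s
6–8 s: ½(2 + -6)(2) = -4 cm/s
Δv = -50 cm/s, so v(8) = 5 + (-50) = -45 cm/s.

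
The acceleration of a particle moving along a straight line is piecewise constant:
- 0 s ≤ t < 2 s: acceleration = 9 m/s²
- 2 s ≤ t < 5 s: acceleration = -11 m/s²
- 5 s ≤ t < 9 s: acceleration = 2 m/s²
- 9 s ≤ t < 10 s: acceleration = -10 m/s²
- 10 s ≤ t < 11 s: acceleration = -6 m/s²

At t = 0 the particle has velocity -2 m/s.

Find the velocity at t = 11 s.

Δv equals the area under the a-t graph; then v = v₀ + Δv.
0–2 s: 9 × 2 = 18 m/s
2–5 s: -11 × 3 = -33 m/s
5–9 s: 2 × 4 = 8 m/s
9–10 s: -10 × 1 = -10 m/s
10–11 s: -6 × 1 = -6 m/s
Δv = -23 m/s, so v(11) = -2 + (-23) = -25 m/s.

-25 m/s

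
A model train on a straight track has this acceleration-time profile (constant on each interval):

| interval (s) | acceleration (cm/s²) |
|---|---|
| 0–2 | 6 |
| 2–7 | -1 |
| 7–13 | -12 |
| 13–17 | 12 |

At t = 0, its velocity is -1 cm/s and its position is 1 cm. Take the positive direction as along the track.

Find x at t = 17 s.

On each constant-a segment, Δv = aΔt and Δx = v₀Δt + ½aΔt²; chain segment to segment.
0–2 s: v starts -1 cm/s; Δx = -1·2 + ½·6·2² = 10 cm; v ends 11 cm/s.
2–7 s: v starts 11 cm/s; Δx = 11·5 + ½·-1·5² = 42.5 cm; v ends 6 cm/s.
7–13 s: v starts 6 cm/s; Δx = 6·6 + ½·-12·6² = -180 cm; v ends -66 cm/s.
13–17 s: v starts -66 cm/s; Δx = -66·4 + ½·12·4² = -168 cm; v ends -18 cm/s.
x(17) = 1 + Σ Δx = -294.5 cm.

-294.5 cm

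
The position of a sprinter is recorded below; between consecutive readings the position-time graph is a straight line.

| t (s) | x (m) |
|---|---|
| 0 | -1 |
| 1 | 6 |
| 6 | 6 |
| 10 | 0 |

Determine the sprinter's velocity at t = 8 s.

Velocity is the slope of the x-t graph on 6–10 s: (0 − 6)/(10 − 6) = -1.5 m/s.

-1.5 m/s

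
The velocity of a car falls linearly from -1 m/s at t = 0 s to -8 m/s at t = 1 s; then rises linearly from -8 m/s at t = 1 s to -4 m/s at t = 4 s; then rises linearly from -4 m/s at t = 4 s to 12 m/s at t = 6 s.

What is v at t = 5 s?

On 4–6 s the graph is linear from -4 to 12 m/s: v(5) = -4 + (12 − -4)·(5 − 4)/(6 − 4) = 4 m/s.

4 m/s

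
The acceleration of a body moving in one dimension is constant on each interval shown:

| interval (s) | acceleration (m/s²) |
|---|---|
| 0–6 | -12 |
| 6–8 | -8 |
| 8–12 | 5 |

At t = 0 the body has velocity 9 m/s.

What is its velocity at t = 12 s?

Δv equals the area under the a-t graph; then v = v₀ + Δv.
0–6 s: -12 × 6 = -72 m/s
6–8 s: -8 × 2 = -16 m/s
8–12 s: 5 × 4 = 20 m/s
Δv = -68 m/s, so v(12) = 9 + (-68) = -59 m/s.

-59 m/s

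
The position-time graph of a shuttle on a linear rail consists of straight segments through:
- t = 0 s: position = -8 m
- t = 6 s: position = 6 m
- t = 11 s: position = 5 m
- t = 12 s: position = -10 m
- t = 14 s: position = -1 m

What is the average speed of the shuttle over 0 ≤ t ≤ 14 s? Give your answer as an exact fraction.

Average speed = (total path length)/(elapsed time); on a piecewise-linear x-t graph the path length is Σ|Δx|.
0–6 s: |Δx| = |6 − -8| = 14 m
6–11 s: |Δx| = |5 − 6| = 1 m
11–12 s: |Δx| = |-10 − 5| = 15 m
12–14 s: |Δx| = |-1 − -10| = 9 m
Total path = 39 m; average speed = 39/14 = 39/14 m/s.

39/14 m/s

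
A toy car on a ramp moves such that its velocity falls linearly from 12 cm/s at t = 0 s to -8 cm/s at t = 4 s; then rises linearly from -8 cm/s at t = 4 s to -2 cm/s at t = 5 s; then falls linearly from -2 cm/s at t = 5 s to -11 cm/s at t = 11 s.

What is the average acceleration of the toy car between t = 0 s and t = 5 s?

Average acceleration = Δv/Δt = (-2 − 12)/(5 − 0) = -2.8 cm/s².

-2.8 cm/s²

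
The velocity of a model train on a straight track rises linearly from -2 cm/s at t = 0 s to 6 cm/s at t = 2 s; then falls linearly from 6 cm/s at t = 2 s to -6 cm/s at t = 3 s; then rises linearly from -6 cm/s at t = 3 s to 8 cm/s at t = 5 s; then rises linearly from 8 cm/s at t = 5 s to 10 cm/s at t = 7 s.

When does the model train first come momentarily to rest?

t = 0.5 s

v changes sign on 0–2 s (from -2 to 6); the graph is linear there, so v = 0 at t = 0 + (2)·(2 − 0)/(6 − -2) = 0.5 s.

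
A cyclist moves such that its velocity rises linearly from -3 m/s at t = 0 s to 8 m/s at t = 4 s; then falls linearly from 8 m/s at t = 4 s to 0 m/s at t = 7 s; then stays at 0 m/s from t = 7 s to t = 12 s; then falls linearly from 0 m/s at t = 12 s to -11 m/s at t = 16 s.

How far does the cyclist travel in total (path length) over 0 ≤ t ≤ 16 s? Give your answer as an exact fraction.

Distance (not displacement) is the total path length: add the absolute areas under v-t.
0–4 s: v = 0 at t = 12/11 s; triangle areas 18/11 + 128/11 = 146/11 m
4–7 s: |½(8 + 0)(3)| = 12 m
7–12 s: |0| × 5 = 0 m
12–16 s: |½(0 + -11)(4)| = 22 m
Total distance = 520/11 m

520/11 m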